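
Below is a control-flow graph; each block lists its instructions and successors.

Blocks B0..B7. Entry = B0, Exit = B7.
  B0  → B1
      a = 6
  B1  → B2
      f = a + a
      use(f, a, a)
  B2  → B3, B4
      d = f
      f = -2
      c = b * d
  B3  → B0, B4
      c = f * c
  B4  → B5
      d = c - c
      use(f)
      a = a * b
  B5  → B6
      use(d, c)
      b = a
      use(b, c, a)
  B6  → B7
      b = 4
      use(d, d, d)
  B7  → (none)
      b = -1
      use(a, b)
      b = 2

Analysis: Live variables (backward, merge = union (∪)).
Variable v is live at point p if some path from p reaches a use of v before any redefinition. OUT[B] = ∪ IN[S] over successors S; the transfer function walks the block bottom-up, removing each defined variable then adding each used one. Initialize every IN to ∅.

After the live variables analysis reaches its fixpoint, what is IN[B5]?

Per-block solution:
  B0: | IN={b} | OUT={a, b}
  B1: | IN={a, b} | OUT={a, b, f}
  B2: | IN={a, b, f} | OUT={a, b, c, f}
  B3: | IN={a, b, c, f} | OUT={a, b, c, f}
  B4: | IN={a, b, c, f} | OUT={a, c, d}
  B5: | IN={a, c, d} | OUT={a, d}
  B6: | IN={a, d} | OUT={a}
  B7: | IN={a} | OUT={}

Merge at B5: OUT[B5] = IN[B6] = {a, d}
Applying B5's transfer function to that OUT value gives IN[B5] (row B5 above).

Answer: {a, c, d}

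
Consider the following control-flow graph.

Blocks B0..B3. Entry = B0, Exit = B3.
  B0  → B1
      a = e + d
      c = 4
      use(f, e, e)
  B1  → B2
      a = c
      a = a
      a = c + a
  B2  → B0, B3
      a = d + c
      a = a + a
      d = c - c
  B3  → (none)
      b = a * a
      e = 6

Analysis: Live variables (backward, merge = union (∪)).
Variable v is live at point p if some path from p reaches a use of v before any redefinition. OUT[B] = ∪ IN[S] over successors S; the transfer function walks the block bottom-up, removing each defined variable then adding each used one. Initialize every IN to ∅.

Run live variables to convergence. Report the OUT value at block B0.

Fixpoint table:
  B0: | IN={d, e, f} | OUT={c, d, e, f}
  B1: | IN={c, d, e, f} | OUT={c, d, e, f}
  B2: | IN={c, d, e, f} | OUT={a, d, e, f}
  B3: | IN={a} | OUT={}

Merge at B0: OUT[B0] = IN[B1] = {c, d, e, f}

Answer: {c, d, e, f}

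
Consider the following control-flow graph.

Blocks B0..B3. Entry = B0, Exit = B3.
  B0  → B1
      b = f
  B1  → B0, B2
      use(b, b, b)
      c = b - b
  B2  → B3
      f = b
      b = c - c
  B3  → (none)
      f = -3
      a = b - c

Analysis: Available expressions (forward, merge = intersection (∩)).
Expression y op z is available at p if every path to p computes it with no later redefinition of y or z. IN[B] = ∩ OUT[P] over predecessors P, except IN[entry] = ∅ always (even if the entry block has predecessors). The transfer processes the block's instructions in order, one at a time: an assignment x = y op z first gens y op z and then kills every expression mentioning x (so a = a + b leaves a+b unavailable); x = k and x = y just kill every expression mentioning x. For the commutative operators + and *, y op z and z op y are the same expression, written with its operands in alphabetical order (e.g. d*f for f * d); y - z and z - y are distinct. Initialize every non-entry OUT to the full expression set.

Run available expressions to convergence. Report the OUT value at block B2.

Per-block solution:
  B0: | IN={} | OUT={}
  B1: | IN={} | OUT={b-b}
  B2: | IN={b-b} | OUT={c-c}
  B3: | IN={c-c} | OUT={b-c, c-c}

Merge at B2: IN[B2] = OUT[B1] = {b-b}
Applying B2's transfer function to that IN value gives OUT[B2] (row B2 above).

Answer: {c-c}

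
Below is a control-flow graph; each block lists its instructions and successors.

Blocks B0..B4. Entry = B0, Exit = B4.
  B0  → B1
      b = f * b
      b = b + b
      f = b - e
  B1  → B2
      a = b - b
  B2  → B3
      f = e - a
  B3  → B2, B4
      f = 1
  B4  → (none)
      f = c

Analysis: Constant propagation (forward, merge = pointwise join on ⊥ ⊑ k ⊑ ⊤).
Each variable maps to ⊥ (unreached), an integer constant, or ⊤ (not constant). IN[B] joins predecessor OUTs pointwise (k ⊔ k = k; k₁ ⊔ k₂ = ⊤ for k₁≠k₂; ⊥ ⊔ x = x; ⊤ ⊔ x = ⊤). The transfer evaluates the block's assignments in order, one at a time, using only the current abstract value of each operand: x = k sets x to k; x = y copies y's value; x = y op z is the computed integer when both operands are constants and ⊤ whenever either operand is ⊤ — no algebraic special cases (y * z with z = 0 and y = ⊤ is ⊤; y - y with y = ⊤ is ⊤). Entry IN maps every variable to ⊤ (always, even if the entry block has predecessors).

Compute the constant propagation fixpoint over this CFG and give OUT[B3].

Answer: {a: ⊤, b: ⊤, c: ⊤, d: ⊤, e: ⊤, f: 1}

Derivation:
Per-block solution:
  B0:  IN=(all ⊤)  OUT=(all ⊤)
  B1:  IN=(all ⊤)  OUT=(all ⊤)
  B2:  IN=(all ⊤)  OUT=(all ⊤)
  B3:  IN=(all ⊤)  OUT={f:1; rest ⊤}
  B4:  IN={f:1; rest ⊤}  OUT=(all ⊤)

Merge at B3: IN[B3] = OUT[B2] = {a: ⊤, b: ⊤, c: ⊤, d: ⊤, e: ⊤, f: ⊤}
Applying B3's transfer function to that IN value gives OUT[B3] (row B3 above).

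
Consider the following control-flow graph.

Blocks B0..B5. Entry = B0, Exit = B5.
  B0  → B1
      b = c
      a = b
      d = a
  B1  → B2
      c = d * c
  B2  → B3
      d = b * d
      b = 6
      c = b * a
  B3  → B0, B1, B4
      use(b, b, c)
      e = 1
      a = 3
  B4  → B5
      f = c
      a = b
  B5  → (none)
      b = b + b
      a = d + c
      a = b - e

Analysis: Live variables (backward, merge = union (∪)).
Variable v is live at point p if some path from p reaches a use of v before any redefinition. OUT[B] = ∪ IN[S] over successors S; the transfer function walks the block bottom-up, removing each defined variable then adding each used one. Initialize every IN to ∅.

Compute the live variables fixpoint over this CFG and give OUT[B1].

Per-block solution:
  B0:  IN={c}  OUT={a, b, c, d}
  B1:  IN={a, b, c, d}  OUT={a, b, d}
  B2:  IN={a, b, d}  OUT={b, c, d}
  B3:  IN={b, c, d}  OUT={a, b, c, d, e}
  B4:  IN={b, c, d, e}  OUT={b, c, d, e}
  B5:  IN={b, c, d, e}  OUT={}

Merge at B1: OUT[B1] = IN[B2] = {a, b, d}

Answer: {a, b, d}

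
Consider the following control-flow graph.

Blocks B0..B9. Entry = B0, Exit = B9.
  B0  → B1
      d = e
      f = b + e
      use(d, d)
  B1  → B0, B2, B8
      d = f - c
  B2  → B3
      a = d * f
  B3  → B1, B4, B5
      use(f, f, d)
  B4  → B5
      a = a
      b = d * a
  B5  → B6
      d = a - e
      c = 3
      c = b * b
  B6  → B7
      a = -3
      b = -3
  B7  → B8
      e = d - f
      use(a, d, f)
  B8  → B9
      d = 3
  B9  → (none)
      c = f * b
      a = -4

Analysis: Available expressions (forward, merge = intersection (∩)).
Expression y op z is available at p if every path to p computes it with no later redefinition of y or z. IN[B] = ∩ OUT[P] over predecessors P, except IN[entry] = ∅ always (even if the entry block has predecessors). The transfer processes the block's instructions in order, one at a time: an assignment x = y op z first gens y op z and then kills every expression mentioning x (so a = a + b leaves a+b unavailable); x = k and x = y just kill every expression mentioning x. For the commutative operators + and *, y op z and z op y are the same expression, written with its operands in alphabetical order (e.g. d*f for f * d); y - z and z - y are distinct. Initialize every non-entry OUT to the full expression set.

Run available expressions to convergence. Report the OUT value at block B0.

Per-block solution:
  B0:  IN={}  OUT={b+e}
  B1:  IN={b+e}  OUT={b+e, f-c}
  B2:  IN={b+e, f-c}  OUT={b+e, d*f, f-c}
  B3:  IN={b+e, d*f, f-c}  OUT={b+e, d*f, f-c}
  B4:  IN={b+e, d*f, f-c}  OUT={a*d, d*f, f-c}
  B5:  IN={d*f, f-c}  OUT={a-e, b*b}
  B6:  IN={a-e, b*b}  OUT={}
  B7:  IN={}  OUT={d-f}
  B8:  IN={}  OUT={}
  B9:  IN={}  OUT={b*f}

Merge at B0 (entry node, so the boundary value {} is joined with the incoming edge(s)): IN[B0] = {} ∩ OUT[B1] = {}
Applying B0's transfer function to that IN value gives OUT[B0] (row B0 above).

Answer: {b+e}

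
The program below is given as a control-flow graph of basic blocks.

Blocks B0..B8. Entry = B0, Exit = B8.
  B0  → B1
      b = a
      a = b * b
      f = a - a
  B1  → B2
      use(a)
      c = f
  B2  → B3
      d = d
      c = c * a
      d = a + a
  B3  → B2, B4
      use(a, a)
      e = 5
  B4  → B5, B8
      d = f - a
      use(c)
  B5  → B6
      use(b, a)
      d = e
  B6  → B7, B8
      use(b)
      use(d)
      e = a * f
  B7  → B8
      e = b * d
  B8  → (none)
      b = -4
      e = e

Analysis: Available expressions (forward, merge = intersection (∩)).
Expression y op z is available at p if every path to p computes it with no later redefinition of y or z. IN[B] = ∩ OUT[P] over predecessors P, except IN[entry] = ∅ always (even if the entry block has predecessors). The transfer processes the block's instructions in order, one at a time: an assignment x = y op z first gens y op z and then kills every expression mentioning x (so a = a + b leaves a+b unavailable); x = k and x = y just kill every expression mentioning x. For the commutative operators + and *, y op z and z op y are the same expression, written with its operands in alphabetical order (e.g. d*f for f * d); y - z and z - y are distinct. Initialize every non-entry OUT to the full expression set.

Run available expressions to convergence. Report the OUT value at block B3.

Answer: {a+a, a-a, b*b}

Working:
Converged values:
  B0: | IN={} | OUT={a-a, b*b}
  B1: | IN={a-a, b*b} | OUT={a-a, b*b}
  B2: | IN={a-a, b*b} | OUT={a+a, a-a, b*b}
  B3: | IN={a+a, a-a, b*b} | OUT={a+a, a-a, b*b}
  B4: | IN={a+a, a-a, b*b} | OUT={a+a, a-a, b*b, f-a}
  B5: | IN={a+a, a-a, b*b, f-a} | OUT={a+a, a-a, b*b, f-a}
  B6: | IN={a+a, a-a, b*b, f-a} | OUT={a*f, a+a, a-a, b*b, f-a}
  B7: | IN={a*f, a+a, a-a, b*b, f-a} | OUT={a*f, a+a, a-a, b*b, b*d, f-a}
  B8: | IN={a+a, a-a, b*b, f-a} | OUT={a+a, a-a, f-a}

Merge at B3: IN[B3] = OUT[B2] = {a+a, a-a, b*b}
Applying B3's transfer function to that IN value gives OUT[B3] (row B3 above).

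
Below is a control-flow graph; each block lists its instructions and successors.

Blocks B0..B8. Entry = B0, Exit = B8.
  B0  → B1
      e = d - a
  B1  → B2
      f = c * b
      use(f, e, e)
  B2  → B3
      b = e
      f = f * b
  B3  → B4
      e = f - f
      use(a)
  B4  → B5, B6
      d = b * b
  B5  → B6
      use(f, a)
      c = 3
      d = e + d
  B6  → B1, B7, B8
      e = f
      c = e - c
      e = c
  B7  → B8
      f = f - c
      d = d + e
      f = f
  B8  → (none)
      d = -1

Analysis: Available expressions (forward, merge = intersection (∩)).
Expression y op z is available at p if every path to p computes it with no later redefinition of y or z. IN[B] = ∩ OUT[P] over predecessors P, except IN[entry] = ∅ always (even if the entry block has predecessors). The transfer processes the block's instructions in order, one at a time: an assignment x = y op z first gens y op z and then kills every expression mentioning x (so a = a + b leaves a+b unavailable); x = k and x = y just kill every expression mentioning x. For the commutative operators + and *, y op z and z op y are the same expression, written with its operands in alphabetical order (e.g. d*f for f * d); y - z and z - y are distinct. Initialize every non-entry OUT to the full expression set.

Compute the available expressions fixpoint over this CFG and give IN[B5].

Per-block solution:
  B0:  IN={}  OUT={d-a}
  B1:  IN={}  OUT={b*c}
  B2:  IN={b*c}  OUT={}
  B3:  IN={}  OUT={f-f}
  B4:  IN={f-f}  OUT={b*b, f-f}
  B5:  IN={b*b, f-f}  OUT={b*b, f-f}
  B6:  IN={b*b, f-f}  OUT={b*b, f-f}
  B7:  IN={b*b, f-f}  OUT={b*b}
  B8:  IN={b*b}  OUT={b*b}

Merge at B5: IN[B5] = OUT[B4] = {b*b, f-f}

Answer: {b*b, f-f}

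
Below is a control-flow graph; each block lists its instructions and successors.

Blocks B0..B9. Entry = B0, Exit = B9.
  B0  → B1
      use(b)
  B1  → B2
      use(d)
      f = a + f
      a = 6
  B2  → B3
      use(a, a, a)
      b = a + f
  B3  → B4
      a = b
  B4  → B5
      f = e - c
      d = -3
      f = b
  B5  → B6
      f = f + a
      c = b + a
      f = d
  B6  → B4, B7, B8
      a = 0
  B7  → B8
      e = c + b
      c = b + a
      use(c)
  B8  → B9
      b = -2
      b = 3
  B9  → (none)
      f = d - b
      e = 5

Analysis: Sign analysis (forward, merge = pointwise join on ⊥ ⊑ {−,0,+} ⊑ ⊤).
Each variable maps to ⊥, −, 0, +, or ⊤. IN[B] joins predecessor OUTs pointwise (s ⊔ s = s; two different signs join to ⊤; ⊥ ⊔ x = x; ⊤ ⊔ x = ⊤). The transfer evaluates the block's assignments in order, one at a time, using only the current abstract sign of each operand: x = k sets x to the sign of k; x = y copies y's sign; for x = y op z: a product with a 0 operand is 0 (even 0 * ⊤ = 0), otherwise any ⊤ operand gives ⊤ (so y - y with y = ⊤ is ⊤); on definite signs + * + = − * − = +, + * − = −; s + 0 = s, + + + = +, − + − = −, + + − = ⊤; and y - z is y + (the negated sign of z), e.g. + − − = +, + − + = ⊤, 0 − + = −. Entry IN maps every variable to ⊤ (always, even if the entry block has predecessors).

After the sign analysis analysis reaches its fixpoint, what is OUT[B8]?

Answer: {a: 0, b: +, c: ⊤, d: -, e: ⊤, f: -}

Working:
Fixpoint table:
  B0: | IN=(all ⊤) | OUT=(all ⊤)
  B1: | IN=(all ⊤) | OUT={a:+; rest ⊤}
  B2: | IN={a:+; rest ⊤} | OUT={a:+; rest ⊤}
  B3: | IN={a:+; rest ⊤} | OUT=(all ⊤)
  B4: | IN=(all ⊤) | OUT={d:-; rest ⊤}
  B5: | IN={d:-; rest ⊤} | OUT={d:-, f:-; rest ⊤}
  B6: | IN={d:-, f:-; rest ⊤} | OUT={a:0, d:-, f:-; rest ⊤}
  B7: | IN={a:0, d:-, f:-; rest ⊤} | OUT={a:0, d:-, f:-; rest ⊤}
  B8: | IN={a:0, d:-, f:-; rest ⊤} | OUT={a:0, b:+, d:-, f:-; rest ⊤}
  B9: | IN={a:0, b:+, d:-, f:-; rest ⊤} | OUT={a:0, b:+, d:-, e:+, f:-; rest ⊤}

Merge at B8: IN[B8] = OUT[B6] ⊔ OUT[B7] = {a: 0, b: ⊤, c: ⊤, d: -, e: ⊤, f: -}
Applying B8's transfer function to that IN value gives OUT[B8] (row B8 above).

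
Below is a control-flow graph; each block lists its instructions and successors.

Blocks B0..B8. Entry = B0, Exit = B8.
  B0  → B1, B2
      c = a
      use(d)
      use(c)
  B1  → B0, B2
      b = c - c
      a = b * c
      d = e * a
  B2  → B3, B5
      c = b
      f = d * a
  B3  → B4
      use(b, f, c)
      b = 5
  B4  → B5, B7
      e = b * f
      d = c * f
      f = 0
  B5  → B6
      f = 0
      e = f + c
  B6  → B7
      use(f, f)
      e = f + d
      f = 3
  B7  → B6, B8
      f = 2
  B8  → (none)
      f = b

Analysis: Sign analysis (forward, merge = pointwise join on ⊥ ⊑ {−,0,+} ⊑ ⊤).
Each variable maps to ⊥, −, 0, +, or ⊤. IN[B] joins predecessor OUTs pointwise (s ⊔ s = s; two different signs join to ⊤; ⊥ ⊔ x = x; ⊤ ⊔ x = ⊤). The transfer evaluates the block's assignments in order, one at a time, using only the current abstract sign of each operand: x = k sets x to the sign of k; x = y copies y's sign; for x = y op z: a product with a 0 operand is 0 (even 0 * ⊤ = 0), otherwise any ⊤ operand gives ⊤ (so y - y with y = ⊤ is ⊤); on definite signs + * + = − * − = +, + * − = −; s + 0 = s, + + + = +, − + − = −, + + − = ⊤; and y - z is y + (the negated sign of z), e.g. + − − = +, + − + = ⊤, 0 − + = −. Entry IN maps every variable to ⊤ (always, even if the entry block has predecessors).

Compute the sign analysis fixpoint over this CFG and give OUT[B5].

Answer: {a: ⊤, b: ⊤, c: ⊤, d: ⊤, e: ⊤, f: 0}

Derivation:
Per-block solution:
  B0: | IN=(all ⊤) | OUT=(all ⊤)
  B1: | IN=(all ⊤) | OUT=(all ⊤)
  B2: | IN=(all ⊤) | OUT=(all ⊤)
  B3: | IN=(all ⊤) | OUT={b:+; rest ⊤}
  B4: | IN={b:+; rest ⊤} | OUT={b:+, f:0; rest ⊤}
  B5: | IN=(all ⊤) | OUT={f:0; rest ⊤}
  B6: | IN=(all ⊤) | OUT={f:+; rest ⊤}
  B7: | IN=(all ⊤) | OUT={f:+; rest ⊤}
  B8: | IN={f:+; rest ⊤} | OUT=(all ⊤)

Merge at B5: IN[B5] = OUT[B2] ⊔ OUT[B4] = {a: ⊤, b: ⊤, c: ⊤, d: ⊤, e: ⊤, f: ⊤}
Applying B5's transfer function to that IN value gives OUT[B5] (row B5 above).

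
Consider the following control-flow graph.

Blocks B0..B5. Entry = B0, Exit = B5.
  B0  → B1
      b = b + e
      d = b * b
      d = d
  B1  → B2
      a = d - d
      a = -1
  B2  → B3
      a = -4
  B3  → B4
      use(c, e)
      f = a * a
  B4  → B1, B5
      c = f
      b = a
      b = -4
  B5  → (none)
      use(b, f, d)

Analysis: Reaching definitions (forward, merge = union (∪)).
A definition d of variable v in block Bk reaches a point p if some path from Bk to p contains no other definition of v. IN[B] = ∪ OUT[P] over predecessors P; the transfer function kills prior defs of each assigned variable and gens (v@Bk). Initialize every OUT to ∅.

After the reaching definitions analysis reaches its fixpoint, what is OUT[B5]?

Answer: {a@B2, b@B4, c@B4, d@B0, f@B3}

Trace:
Fixpoint table:
  B0:  IN={}  OUT={b@B0, d@B0}
  B1:  IN={a@B2, b@B0, b@B4, c@B4, d@B0, f@B3}  OUT={a@B1, b@B0, b@B4, c@B4, d@B0, f@B3}
  B2:  IN={a@B1, b@B0, b@B4, c@B4, d@B0, f@B3}  OUT={a@B2, b@B0, b@B4, c@B4, d@B0, f@B3}
  B3:  IN={a@B2, b@B0, b@B4, c@B4, d@B0, f@B3}  OUT={a@B2, b@B0, b@B4, c@B4, d@B0, f@B3}
  B4:  IN={a@B2, b@B0, b@B4, c@B4, d@B0, f@B3}  OUT={a@B2, b@B4, c@B4, d@B0, f@B3}
  B5:  IN={a@B2, b@B4, c@B4, d@B0, f@B3}  OUT={a@B2, b@B4, c@B4, d@B0, f@B3}

Merge at B5: IN[B5] = OUT[B4] = {a@B2, b@B4, c@B4, d@B0, f@B3}
Applying B5's transfer function to that IN value gives OUT[B5] (row B5 above).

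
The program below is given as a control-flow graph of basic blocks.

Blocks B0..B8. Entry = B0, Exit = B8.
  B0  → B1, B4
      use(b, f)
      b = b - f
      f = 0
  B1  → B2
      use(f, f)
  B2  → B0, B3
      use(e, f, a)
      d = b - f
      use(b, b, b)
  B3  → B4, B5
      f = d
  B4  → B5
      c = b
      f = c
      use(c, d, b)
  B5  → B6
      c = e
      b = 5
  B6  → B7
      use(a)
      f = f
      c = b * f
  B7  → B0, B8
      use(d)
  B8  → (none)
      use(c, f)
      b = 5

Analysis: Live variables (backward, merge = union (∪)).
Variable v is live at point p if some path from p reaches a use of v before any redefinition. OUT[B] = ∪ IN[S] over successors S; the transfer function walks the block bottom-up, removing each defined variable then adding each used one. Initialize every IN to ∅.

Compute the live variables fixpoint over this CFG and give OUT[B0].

Answer: {a, b, d, e, f}

Trace:
Per-block solution:
  B0:  IN={a, b, d, e, f}  OUT={a, b, d, e, f}
  B1:  IN={a, b, e, f}  OUT={a, b, e, f}
  B2:  IN={a, b, e, f}  OUT={a, b, d, e, f}
  B3:  IN={a, b, d, e}  OUT={a, b, d, e, f}
  B4:  IN={a, b, d, e}  OUT={a, d, e, f}
  B5:  IN={a, d, e, f}  OUT={a, b, d, e, f}
  B6:  IN={a, b, d, e, f}  OUT={a, b, c, d, e, f}
  B7:  IN={a, b, c, d, e, f}  OUT={a, b, c, d, e, f}
  B8:  IN={c, f}  OUT={}

Merge at B0: OUT[B0] = IN[B1] ⊔ IN[B4] = {a, b, d, e, f}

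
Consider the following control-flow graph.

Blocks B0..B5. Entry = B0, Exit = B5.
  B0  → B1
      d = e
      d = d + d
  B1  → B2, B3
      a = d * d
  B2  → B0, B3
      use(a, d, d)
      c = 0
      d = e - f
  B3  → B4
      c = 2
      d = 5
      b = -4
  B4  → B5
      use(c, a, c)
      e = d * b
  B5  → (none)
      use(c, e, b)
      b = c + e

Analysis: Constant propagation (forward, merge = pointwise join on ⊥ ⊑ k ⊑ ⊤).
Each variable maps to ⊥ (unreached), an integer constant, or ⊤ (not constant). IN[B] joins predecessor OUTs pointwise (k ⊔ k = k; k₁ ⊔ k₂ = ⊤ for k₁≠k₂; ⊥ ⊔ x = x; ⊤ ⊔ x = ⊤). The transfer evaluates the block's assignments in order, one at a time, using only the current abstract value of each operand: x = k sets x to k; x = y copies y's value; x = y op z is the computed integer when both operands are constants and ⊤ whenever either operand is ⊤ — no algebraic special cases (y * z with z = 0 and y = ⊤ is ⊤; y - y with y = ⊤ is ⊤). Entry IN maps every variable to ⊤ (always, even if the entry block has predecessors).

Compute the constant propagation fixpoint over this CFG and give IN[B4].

Per-block solution:
  B0:  IN=(all ⊤)  OUT=(all ⊤)
  B1:  IN=(all ⊤)  OUT=(all ⊤)
  B2:  IN=(all ⊤)  OUT={c:0; rest ⊤}
  B3:  IN=(all ⊤)  OUT={b:-4, c:2, d:5; rest ⊤}
  B4:  IN={b:-4, c:2, d:5; rest ⊤}  OUT={b:-4, c:2, d:5, e:-20; rest ⊤}
  B5:  IN={b:-4, c:2, d:5, e:-20; rest ⊤}  OUT={b:-18, c:2, d:5, e:-20; rest ⊤}

Merge at B4: IN[B4] = OUT[B3] = {a: ⊤, b: -4, c: 2, d: 5, e: ⊤, f: ⊤}

Answer: {a: ⊤, b: -4, c: 2, d: 5, e: ⊤, f: ⊤}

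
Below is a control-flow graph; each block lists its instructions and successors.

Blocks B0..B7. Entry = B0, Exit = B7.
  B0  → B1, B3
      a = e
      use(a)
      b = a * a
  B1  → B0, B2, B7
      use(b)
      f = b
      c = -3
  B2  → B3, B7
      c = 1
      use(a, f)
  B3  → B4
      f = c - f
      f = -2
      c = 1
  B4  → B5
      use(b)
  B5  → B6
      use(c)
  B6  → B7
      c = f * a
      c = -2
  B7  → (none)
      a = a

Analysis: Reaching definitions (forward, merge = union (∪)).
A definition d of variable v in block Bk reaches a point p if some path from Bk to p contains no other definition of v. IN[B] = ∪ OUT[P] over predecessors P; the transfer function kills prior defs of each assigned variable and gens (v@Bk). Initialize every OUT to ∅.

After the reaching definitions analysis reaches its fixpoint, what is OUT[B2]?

Fixpoint table:
  B0:   IN={a@B0, b@B0, c@B1, f@B1}   OUT={a@B0, b@B0, c@B1, f@B1}
  B1:   IN={a@B0, b@B0, c@B1, f@B1}   OUT={a@B0, b@B0, c@B1, f@B1}
  B2:   IN={a@B0, b@B0, c@B1, f@B1}   OUT={a@B0, b@B0, c@B2, f@B1}
  B3:   IN={a@B0, b@B0, c@B1, c@B2, f@B1}   OUT={a@B0, b@B0, c@B3, f@B3}
  B4:   IN={a@B0, b@B0, c@B3, f@B3}   OUT={a@B0, b@B0, c@B3, f@B3}
  B5:   IN={a@B0, b@B0, c@B3, f@B3}   OUT={a@B0, b@B0, c@B3, f@B3}
  B6:   IN={a@B0, b@B0, c@B3, f@B3}   OUT={a@B0, b@B0, c@B6, f@B3}
  B7:   IN={a@B0, b@B0, c@B1, c@B2, c@B6, f@B1, f@B3}   OUT={a@B7, b@B0, c@B1, c@B2, c@B6, f@B1, f@B3}

Merge at B2: IN[B2] = OUT[B1] = {a@B0, b@B0, c@B1, f@B1}
Applying B2's transfer function to that IN value gives OUT[B2] (row B2 above).

Answer: {a@B0, b@B0, c@B2, f@B1}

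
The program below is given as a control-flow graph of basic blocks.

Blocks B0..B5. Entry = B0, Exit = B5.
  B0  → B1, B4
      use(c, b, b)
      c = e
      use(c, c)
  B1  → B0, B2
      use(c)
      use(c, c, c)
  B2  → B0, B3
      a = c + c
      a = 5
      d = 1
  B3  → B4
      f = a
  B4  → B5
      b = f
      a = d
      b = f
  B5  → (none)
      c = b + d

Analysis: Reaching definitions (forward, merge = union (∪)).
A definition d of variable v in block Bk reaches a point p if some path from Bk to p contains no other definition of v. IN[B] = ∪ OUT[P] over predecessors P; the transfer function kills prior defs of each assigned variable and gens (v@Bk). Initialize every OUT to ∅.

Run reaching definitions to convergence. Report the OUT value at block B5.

Converged values:
  B0:   IN={a@B2, c@B0, d@B2}   OUT={a@B2, c@B0, d@B2}
  B1:   IN={a@B2, c@B0, d@B2}   OUT={a@B2, c@B0, d@B2}
  B2:   IN={a@B2, c@B0, d@B2}   OUT={a@B2, c@B0, d@B2}
  B3:   IN={a@B2, c@B0, d@B2}   OUT={a@B2, c@B0, d@B2, f@B3}
  B4:   IN={a@B2, c@B0, d@B2, f@B3}   OUT={a@B4, b@B4, c@B0, d@B2, f@B3}
  B5:   IN={a@B4, b@B4, c@B0, d@B2, f@B3}   OUT={a@B4, b@B4, c@B5, d@B2, f@B3}

Merge at B5: IN[B5] = OUT[B4] = {a@B4, b@B4, c@B0, d@B2, f@B3}
Applying B5's transfer function to that IN value gives OUT[B5] (row B5 above).

Answer: {a@B4, b@B4, c@B5, d@B2, f@B3}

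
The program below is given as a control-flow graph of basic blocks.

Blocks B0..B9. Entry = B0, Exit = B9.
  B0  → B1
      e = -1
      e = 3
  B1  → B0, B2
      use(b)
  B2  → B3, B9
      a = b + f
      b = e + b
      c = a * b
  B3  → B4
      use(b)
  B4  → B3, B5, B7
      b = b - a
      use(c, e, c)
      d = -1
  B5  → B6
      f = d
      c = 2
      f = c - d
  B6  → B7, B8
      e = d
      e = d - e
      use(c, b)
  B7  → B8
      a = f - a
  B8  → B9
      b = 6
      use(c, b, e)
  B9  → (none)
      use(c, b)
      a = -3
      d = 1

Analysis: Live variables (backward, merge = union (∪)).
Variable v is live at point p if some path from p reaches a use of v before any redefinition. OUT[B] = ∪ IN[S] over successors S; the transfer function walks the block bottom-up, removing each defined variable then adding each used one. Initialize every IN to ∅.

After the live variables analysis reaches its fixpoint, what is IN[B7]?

Answer: {a, c, e, f}

Derivation:
Converged values:
  B0:   IN={b, f}   OUT={b, e, f}
  B1:   IN={b, e, f}   OUT={b, e, f}
  B2:   IN={b, e, f}   OUT={a, b, c, e, f}
  B3:   IN={a, b, c, e, f}   OUT={a, b, c, e, f}
  B4:   IN={a, b, c, e, f}   OUT={a, b, c, d, e, f}
  B5:   IN={a, b, d}   OUT={a, b, c, d, f}
  B6:   IN={a, b, c, d, f}   OUT={a, c, e, f}
  B7:   IN={a, c, e, f}   OUT={c, e}
  B8:   IN={c, e}   OUT={b, c}
  B9:   IN={b, c}   OUT={}

Merge at B7: OUT[B7] = IN[B8] = {c, e}
Applying B7's transfer function to that OUT value gives IN[B7] (row B7 above).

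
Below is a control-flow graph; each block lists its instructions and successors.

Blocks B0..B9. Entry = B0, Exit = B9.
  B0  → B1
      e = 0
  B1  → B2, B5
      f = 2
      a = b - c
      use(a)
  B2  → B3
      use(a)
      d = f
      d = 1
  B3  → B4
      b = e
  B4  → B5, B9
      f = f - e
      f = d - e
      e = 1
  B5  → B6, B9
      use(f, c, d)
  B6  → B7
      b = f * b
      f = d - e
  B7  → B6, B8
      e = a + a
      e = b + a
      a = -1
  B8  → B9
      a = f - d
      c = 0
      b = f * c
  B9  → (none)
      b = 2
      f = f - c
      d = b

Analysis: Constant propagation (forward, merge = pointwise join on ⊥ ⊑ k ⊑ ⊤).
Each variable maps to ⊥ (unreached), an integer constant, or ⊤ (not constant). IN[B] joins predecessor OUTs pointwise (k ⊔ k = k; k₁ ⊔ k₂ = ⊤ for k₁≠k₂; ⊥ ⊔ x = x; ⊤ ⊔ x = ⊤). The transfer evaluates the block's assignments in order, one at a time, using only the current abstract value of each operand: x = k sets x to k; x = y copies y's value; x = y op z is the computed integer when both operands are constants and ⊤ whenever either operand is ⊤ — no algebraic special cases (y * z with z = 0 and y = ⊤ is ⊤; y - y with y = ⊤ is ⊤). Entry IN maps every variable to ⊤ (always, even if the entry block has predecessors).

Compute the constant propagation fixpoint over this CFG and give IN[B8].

Per-block solution:
  B0:   IN=(all ⊤)   OUT={e:0; rest ⊤}
  B1:   IN={e:0; rest ⊤}   OUT={e:0, f:2; rest ⊤}
  B2:   IN={e:0, f:2; rest ⊤}   OUT={d:1, e:0, f:2; rest ⊤}
  B3:   IN={d:1, e:0, f:2; rest ⊤}   OUT={b:0, d:1, e:0, f:2; rest ⊤}
  B4:   IN={b:0, d:1, e:0, f:2; rest ⊤}   OUT={b:0, d:1, e:1, f:1; rest ⊤}
  B5:   IN=(all ⊤)   OUT=(all ⊤)
  B6:   IN=(all ⊤)   OUT=(all ⊤)
  B7:   IN=(all ⊤)   OUT={a:-1; rest ⊤}
  B8:   IN={a:-1; rest ⊤}   OUT={c:0; rest ⊤}
  B9:   IN=(all ⊤)   OUT={b:2, d:2; rest ⊤}

Merge at B8: IN[B8] = OUT[B7] = {a: -1, b: ⊤, c: ⊤, d: ⊤, e: ⊤, f: ⊤}

Answer: {a: -1, b: ⊤, c: ⊤, d: ⊤, e: ⊤, f: ⊤}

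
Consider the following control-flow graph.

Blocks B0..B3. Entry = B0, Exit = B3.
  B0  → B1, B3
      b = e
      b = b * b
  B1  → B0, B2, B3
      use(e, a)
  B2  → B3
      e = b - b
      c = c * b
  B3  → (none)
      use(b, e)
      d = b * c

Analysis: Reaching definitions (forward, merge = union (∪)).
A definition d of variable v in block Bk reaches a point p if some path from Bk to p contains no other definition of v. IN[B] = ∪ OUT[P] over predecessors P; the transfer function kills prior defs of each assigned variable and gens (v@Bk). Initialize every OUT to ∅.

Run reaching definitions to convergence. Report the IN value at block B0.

Per-block solution:
  B0:  IN={b@B0}  OUT={b@B0}
  B1:  IN={b@B0}  OUT={b@B0}
  B2:  IN={b@B0}  OUT={b@B0, c@B2, e@B2}
  B3:  IN={b@B0, c@B2, e@B2}  OUT={b@B0, c@B2, d@B3, e@B2}

Merge at B0 (entry node, so the boundary value {} is joined with the incoming edge(s)): IN[B0] = {} ⊔ OUT[B1] = {b@B0}

Answer: {b@B0}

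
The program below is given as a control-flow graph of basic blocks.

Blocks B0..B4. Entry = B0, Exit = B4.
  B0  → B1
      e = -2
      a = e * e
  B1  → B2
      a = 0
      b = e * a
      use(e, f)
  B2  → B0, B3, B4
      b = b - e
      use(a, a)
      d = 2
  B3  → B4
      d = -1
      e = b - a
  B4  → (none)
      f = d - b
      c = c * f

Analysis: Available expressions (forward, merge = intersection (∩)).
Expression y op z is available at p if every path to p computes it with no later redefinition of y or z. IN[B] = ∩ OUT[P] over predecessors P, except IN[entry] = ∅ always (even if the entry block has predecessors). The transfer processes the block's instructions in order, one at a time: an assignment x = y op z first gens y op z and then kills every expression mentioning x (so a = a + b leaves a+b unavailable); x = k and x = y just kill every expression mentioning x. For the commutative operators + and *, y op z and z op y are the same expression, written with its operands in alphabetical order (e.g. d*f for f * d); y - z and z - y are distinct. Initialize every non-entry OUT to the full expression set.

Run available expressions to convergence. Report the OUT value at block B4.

Per-block solution:
  B0:   IN={}   OUT={e*e}
  B1:   IN={e*e}   OUT={a*e, e*e}
  B2:   IN={a*e, e*e}   OUT={a*e, e*e}
  B3:   IN={a*e, e*e}   OUT={b-a}
  B4:   IN={}   OUT={d-b}

Merge at B4: IN[B4] = OUT[B2] ∩ OUT[B3] = {}
Applying B4's transfer function to that IN value gives OUT[B4] (row B4 above).

Answer: {d-b}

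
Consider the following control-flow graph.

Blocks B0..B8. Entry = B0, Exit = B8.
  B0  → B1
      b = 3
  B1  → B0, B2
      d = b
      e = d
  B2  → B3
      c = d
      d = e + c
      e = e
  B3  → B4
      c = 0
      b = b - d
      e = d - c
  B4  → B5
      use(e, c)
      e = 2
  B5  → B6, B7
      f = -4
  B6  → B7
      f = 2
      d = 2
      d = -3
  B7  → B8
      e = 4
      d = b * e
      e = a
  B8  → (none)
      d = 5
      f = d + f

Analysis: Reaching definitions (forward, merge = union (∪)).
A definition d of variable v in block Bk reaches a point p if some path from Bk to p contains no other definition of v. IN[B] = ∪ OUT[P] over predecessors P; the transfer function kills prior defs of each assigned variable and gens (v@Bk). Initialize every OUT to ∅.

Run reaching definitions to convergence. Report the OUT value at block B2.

Answer: {b@B0, c@B2, d@B2, e@B2}

Trace:
Per-block solution:
  B0: | IN={b@B0, d@B1, e@B1} | OUT={b@B0, d@B1, e@B1}
  B1: | IN={b@B0, d@B1, e@B1} | OUT={b@B0, d@B1, e@B1}
  B2: | IN={b@B0, d@B1, e@B1} | OUT={b@B0, c@B2, d@B2, e@B2}
  B3: | IN={b@B0, c@B2, d@B2, e@B2} | OUT={b@B3, c@B3, d@B2, e@B3}
  B4: | IN={b@B3, c@B3, d@B2, e@B3} | OUT={b@B3, c@B3, d@B2, e@B4}
  B5: | IN={b@B3, c@B3, d@B2, e@B4} | OUT={b@B3, c@B3, d@B2, e@B4, f@B5}
  B6: | IN={b@B3, c@B3, d@B2, e@B4, f@B5} | OUT={b@B3, c@B3, d@B6, e@B4, f@B6}
  B7: | IN={b@B3, c@B3, d@B2, d@B6, e@B4, f@B5, f@B6} | OUT={b@B3, c@B3, d@B7, e@B7, f@B5, f@B6}
  B8: | IN={b@B3, c@B3, d@B7, e@B7, f@B5, f@B6} | OUT={b@B3, c@B3, d@B8, e@B7, f@B8}

Merge at B2: IN[B2] = OUT[B1] = {b@B0, d@B1, e@B1}
Applying B2's transfer function to that IN value gives OUT[B2] (row B2 above).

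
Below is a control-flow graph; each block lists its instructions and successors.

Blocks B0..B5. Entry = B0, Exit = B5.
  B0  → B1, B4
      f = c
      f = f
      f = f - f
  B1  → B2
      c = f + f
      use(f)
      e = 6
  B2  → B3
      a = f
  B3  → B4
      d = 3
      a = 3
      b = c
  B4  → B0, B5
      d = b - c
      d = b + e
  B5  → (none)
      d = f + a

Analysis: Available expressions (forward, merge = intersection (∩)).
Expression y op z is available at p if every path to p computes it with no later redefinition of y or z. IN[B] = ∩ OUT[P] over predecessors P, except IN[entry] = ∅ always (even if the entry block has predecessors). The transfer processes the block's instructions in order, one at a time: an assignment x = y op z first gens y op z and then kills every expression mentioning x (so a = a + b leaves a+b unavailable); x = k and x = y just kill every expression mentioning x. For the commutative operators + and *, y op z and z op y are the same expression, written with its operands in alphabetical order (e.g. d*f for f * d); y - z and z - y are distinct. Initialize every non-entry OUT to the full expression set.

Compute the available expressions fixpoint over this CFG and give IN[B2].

Per-block solution:
  B0:   IN={}   OUT={}
  B1:   IN={}   OUT={f+f}
  B2:   IN={f+f}   OUT={f+f}
  B3:   IN={f+f}   OUT={f+f}
  B4:   IN={}   OUT={b+e, b-c}
  B5:   IN={b+e, b-c}   OUT={a+f, b+e, b-c}

Merge at B2: IN[B2] = OUT[B1] = {f+f}

Answer: {f+f}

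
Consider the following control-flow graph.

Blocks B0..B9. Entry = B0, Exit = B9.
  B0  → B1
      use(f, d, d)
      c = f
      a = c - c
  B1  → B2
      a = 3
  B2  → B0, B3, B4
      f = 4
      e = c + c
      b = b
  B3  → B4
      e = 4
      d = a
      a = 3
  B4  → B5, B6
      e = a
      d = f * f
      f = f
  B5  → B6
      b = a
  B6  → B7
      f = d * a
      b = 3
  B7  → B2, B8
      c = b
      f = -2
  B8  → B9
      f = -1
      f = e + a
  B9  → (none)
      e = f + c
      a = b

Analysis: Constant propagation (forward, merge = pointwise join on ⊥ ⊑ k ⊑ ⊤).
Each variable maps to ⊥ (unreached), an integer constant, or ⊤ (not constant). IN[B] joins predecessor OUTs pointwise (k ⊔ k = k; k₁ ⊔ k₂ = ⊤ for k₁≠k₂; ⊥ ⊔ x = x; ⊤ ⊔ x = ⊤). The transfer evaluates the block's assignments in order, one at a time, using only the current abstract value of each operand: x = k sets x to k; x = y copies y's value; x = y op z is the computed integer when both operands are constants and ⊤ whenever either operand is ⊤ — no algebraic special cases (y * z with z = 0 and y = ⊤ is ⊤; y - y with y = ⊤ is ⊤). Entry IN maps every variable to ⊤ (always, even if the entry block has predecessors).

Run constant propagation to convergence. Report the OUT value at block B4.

Answer: {a: 3, b: ⊤, c: ⊤, d: 16, e: 3, f: 4}

Derivation:
Fixpoint table:
  B0:  IN=(all ⊤)  OUT=(all ⊤)
  B1:  IN=(all ⊤)  OUT={a:3; rest ⊤}
  B2:  IN={a:3; rest ⊤}  OUT={a:3, f:4; rest ⊤}
  B3:  IN={a:3, f:4; rest ⊤}  OUT={a:3, d:3, e:4, f:4; rest ⊤}
  B4:  IN={a:3, f:4; rest ⊤}  OUT={a:3, d:16, e:3, f:4; rest ⊤}
  B5:  IN={a:3, d:16, e:3, f:4; rest ⊤}  OUT={a:3, b:3, d:16, e:3, f:4; rest ⊤}
  B6:  IN={a:3, d:16, e:3, f:4; rest ⊤}  OUT={a:3, b:3, d:16, e:3, f:48; rest ⊤}
  B7:  IN={a:3, b:3, d:16, e:3, f:48; rest ⊤}  OUT={a:3, b:3, c:3, d:16, e:3, f:-2; rest ⊤}
  B8:  IN={a:3, b:3, c:3, d:16, e:3, f:-2; rest ⊤}  OUT={a:3, b:3, c:3, d:16, e:3, f:6; rest ⊤}
  B9:  IN={a:3, b:3, c:3, d:16, e:3, f:6; rest ⊤}  OUT={a:3, b:3, c:3, d:16, e:9, f:6; rest ⊤}

Merge at B4: IN[B4] = OUT[B2] ⊔ OUT[B3] = {a: 3, b: ⊤, c: ⊤, d: ⊤, e: ⊤, f: 4}
Applying B4's transfer function to that IN value gives OUT[B4] (row B4 above).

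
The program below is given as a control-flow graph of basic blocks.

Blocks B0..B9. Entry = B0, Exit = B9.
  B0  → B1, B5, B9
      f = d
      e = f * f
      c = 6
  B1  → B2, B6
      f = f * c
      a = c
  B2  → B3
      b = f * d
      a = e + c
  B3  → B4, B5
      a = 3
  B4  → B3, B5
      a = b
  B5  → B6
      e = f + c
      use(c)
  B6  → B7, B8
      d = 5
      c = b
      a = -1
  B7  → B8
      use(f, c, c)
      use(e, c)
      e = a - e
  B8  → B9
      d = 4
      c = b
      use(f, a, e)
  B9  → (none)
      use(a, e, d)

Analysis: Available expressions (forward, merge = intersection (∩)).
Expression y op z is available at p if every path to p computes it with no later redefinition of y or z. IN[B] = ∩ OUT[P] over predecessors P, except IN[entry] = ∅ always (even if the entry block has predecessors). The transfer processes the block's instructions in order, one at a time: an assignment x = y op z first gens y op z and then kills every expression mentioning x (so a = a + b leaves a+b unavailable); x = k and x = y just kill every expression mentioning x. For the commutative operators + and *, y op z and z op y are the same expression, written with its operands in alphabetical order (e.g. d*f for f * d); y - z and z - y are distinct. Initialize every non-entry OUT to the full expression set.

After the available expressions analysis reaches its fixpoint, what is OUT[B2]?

Converged values:
  B0:  IN={}  OUT={f*f}
  B1:  IN={f*f}  OUT={}
  B2:  IN={}  OUT={c+e, d*f}
  B3:  IN={c+e, d*f}  OUT={c+e, d*f}
  B4:  IN={c+e, d*f}  OUT={c+e, d*f}
  B5:  IN={}  OUT={c+f}
  B6:  IN={}  OUT={}
  B7:  IN={}  OUT={}
  B8:  IN={}  OUT={}
  B9:  IN={}  OUT={}

Merge at B2: IN[B2] = OUT[B1] = {}
Applying B2's transfer function to that IN value gives OUT[B2] (row B2 above).

Answer: {c+e, d*f}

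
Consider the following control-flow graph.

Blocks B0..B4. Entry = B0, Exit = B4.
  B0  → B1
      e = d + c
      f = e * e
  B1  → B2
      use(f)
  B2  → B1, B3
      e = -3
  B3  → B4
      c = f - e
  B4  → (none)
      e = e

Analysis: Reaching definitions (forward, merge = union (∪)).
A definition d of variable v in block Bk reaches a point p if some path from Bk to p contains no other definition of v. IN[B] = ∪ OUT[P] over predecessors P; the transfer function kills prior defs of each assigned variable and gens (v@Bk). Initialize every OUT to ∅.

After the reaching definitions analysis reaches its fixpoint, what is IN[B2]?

Per-block solution:
  B0: | IN={} | OUT={e@B0, f@B0}
  B1: | IN={e@B0, e@B2, f@B0} | OUT={e@B0, e@B2, f@B0}
  B2: | IN={e@B0, e@B2, f@B0} | OUT={e@B2, f@B0}
  B3: | IN={e@B2, f@B0} | OUT={c@B3, e@B2, f@B0}
  B4: | IN={c@B3, e@B2, f@B0} | OUT={c@B3, e@B4, f@B0}

Merge at B2: IN[B2] = OUT[B1] = {e@B0, e@B2, f@B0}

Answer: {e@B0, e@B2, f@B0}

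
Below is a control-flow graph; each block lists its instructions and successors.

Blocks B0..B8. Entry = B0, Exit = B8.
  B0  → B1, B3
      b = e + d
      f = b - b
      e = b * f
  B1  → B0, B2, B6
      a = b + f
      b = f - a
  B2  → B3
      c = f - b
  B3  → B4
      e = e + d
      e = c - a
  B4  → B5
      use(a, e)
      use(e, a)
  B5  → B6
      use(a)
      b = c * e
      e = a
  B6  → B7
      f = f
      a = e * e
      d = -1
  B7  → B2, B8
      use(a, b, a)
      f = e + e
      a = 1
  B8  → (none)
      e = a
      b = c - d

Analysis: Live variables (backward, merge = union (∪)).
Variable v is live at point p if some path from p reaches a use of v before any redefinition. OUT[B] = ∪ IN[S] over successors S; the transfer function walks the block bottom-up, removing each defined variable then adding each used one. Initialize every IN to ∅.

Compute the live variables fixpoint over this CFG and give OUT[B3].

Converged values:
  B0:   IN={a, c, d, e}   OUT={a, b, c, d, e, f}
  B1:   IN={b, c, d, e, f}   OUT={a, b, c, d, e, f}
  B2:   IN={a, b, d, e, f}   OUT={a, c, d, e, f}
  B3:   IN={a, c, d, e, f}   OUT={a, c, e, f}
  B4:   IN={a, c, e, f}   OUT={a, c, e, f}
  B5:   IN={a, c, e, f}   OUT={b, c, e, f}
  B6:   IN={b, c, e, f}   OUT={a, b, c, d, e}
  B7:   IN={a, b, c, d, e}   OUT={a, b, c, d, e, f}
  B8:   IN={a, c, d}   OUT={}

Merge at B3: OUT[B3] = IN[B4] = {a, c, e, f}

Answer: {a, c, e, f}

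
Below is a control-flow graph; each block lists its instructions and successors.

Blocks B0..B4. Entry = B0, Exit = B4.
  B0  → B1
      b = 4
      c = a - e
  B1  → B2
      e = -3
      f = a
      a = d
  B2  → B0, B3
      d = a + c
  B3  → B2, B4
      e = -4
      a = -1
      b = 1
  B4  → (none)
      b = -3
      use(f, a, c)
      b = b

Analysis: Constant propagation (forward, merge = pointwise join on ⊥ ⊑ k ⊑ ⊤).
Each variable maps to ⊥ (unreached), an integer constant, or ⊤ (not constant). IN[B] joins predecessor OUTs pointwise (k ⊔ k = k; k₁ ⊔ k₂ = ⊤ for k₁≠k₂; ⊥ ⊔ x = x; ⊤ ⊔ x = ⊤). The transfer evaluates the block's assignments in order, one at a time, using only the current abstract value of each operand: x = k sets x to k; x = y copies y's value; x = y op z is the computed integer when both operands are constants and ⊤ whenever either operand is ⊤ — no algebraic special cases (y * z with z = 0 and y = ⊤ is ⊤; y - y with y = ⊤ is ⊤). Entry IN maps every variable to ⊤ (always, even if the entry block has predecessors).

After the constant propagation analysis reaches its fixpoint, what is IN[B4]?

Converged values:
  B0:   IN=(all ⊤)   OUT={b:4; rest ⊤}
  B1:   IN={b:4; rest ⊤}   OUT={b:4, e:-3; rest ⊤}
  B2:   IN=(all ⊤)   OUT=(all ⊤)
  B3:   IN=(all ⊤)   OUT={a:-1, b:1, e:-4; rest ⊤}
  B4:   IN={a:-1, b:1, e:-4; rest ⊤}   OUT={a:-1, b:-3, e:-4; rest ⊤}

Merge at B4: IN[B4] = OUT[B3] = {a: -1, b: 1, c: ⊤, d: ⊤, e: -4, f: ⊤}

Answer: {a: -1, b: 1, c: ⊤, d: ⊤, e: -4, f: ⊤}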